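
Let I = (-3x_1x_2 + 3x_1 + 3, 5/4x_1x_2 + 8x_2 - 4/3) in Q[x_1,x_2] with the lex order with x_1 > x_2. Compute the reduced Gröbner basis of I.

G = {x_1 + 32/5x_2 - 1/15, x_2^2 - 97/96x_2 + 1/6}

f_1 = -3x_1x_2 + 3x_1 + 3, LT = x_1x_2.
f_2 = 5/4x_1x_2 + 8x_2 - 4/3, LT = x_1x_2.

S(f_1,f_2): lcm = x_1x_2. S = -x_1 - 32/5x_2 + 1/15.
  leading term x_1: no divisor's leading term divides it; move -x_1 to the remainder.
  leading term x_2: no divisor's leading term divides it; move -32/5x_2 to the remainder.
  leading term 1: no divisor's leading term divides it; move 1/15 to the remainder.
  remainder -x_1 - 32/5x_2 + 1/15 ≠ 0; add g_3 = -x_1 - 32/5x_2 + 1/15 to the basis.

S(f_1,g_3): lcm = x_1x_2. S = -x_1 - 32/5x_2^2 + 1/15x_2 - 1.
  leading term x_1: subtract (1)·g_3 from -x_1 - 32/5x_2^2 + 1/15x_2 - 1 → -32/5x_2^2 + 97/15x_2 - 16/15
  leading term x_2^2: no divisor's leading term divides it; move -32/5x_2^2 to the remainder.
  leading term x_2: no divisor's leading term divides it; move 97/15x_2 to the remainder.
  leading term 1: no divisor's leading term divides it; move -16/15 to the remainder.
  remainder -32/5x_2^2 + 97/15x_2 - 16/15 ≠ 0; add g_4 = -32/5x_2^2 + 97/15x_2 - 16/15 to the basis.

The other S-polynomials (S(f_2,g_3), S(f_1,g_4), S(f_2,g_4), S(g_3,g_4)) all reduce to 0 modulo the current basis, so we have a Gröbner basis.
Inter-reduce: drop elements whose leading term is divisible by another's, tail-reduce, and make monic.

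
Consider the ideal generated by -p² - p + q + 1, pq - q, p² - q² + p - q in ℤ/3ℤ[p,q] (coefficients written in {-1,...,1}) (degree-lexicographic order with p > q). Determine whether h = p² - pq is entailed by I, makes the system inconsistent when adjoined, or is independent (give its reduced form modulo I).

First compute the reduced Gröbner basis of I by Buchberger's algorithm.
f_1 = -p² - p + q + 1, LT = p².
f_2 = pq - q, LT = pq.
f_3 = p² - q² + p - q, LT = p².

S(f_1,f_2): lcm = p²q. S = -pq - q² - q.
  reduce S modulo (f_1, f_2, f_3):
  remainder -q² + q ≠ 0; add k_4 = -q² + q to the basis.

S(f_1,f_3): lcm = p². S = q² - 1.
  reduce S modulo (f_1, f_2, f_3, k_4):
  remainder q - 1 ≠ 0; add k_5 = q - 1 to the basis.

S(f_2,k_5): lcm = pq. S = p - q.
  reduce S modulo (f_1, f_2, f_3, k_4, k_5):
  remainder p - 1 ≠ 0; add k_6 = p - 1 to the basis.

The other S-polynomials (S(f_2,f_3), S(f_1,k_4), S(f_2,k_4), S(f_3,k_4), S(f_1,k_5), S(f_3,k_5), S(k_4,k_5), S(f_1,k_6), S(f_2,k_6), S(f_3,k_6), S(k_4,k_6), S(k_5,k_6)) all reduce to 0 modulo the current basis, so we have a Gröbner basis.
Inter-reduce: drop elements whose leading term is divisible by another's, tail-reduce, and make monic.
Reduced Gröbner basis: {p - 1, q - 1}.
Label its elements g_1 = p - 1, g_2 = q - 1.

Reduce h = p² - pq modulo G:
  leading term p²: subtract (p)·g_1 from p² - pq → -pq + p
  leading term pq: subtract (-q)·g_1 from -pq + p → p - q
  leading term p: subtract (1)·g_1 from p - q → -q + 1
  leading term q: subtract (-1)·g_2 from -q + 1 → 0
  normal form = 0.
Since the normal form is 0, h ∈ I.

p² - pq lies in I (it reduces to 0).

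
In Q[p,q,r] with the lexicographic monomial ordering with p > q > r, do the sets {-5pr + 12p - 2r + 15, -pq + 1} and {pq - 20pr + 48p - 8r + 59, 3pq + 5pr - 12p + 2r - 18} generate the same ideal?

Equality of ideals is decidable: compute both reduced Gröbner bases (unique for the ordering) and check whether they agree.
Buchberger on the first generating set:
f_1 = -5pr + 12p - 2r + 15, LT = pr.
f_2 = -pq + 1, LT = pq.

S(f_1,f_2): lcm = pqr. S = -\tfrac{12}{5}pq + \tfrac{2}{5}qr - 3q + r.
  reduce S modulo (f_1, f_2):
  remainder \tfrac{2}{5}qr - 3q + r - \tfrac{12}{5} ≠ 0; add g_3 = \tfrac{2}{5}qr - 3q + r - \tfrac{12}{5} to the basis.

The other S-polynomials (S(f_1,g_3), S(f_2,g_3)) all reduce to 0 modulo the current basis, so we have a Gröbner basis.
Inter-reduce: drop elements whose leading term is divisible by another's, tail-reduce, and make monic.
Reduced Gröbner basis: {pq - 1, pr - \tfrac{12}{5}p + \tfrac{2}{5}r - 3, qr - \tfrac{15}{2}q + \tfrac{5}{2}r - 6}.

Buchberger on the second generating set:
h_1 = pq - 20pr + 48p - 8r + 59, LT = pq.
h_2 = 3pq + 5pr - 12p + 2r - 18, LT = pq.

S(h_1,h_2): lcm = pq. S = -\tfrac{65}{3}pr + 52p - \tfrac{26}{3}r + 65.
  reduce S modulo (h_1, h_2):
  remainder -\tfrac{65}{3}pr + 52p - \tfrac{26}{3}r + 65 ≠ 0; add k_3 = -\tfrac{65}{3}pr + 52p - \tfrac{26}{3}r + 65 to the basis.

S(h_1,k_3): lcm = pqr. S = \tfrac{12}{5}pq - 20pr^{2} + 48pr - \tfrac{2}{5}qr + 3q - 8r^{2} + 59r.
  reduce S modulo (h_1, h_2, k_3):
  remainder -\tfrac{2}{5}qr + 3q - r + \tfrac{12}{5} ≠ 0; add k_4 = -\tfrac{2}{5}qr + 3q - r + \tfrac{12}{5} to the basis.

The other S-polynomials (S(h_2,k_3), S(h_1,k_4), S(h_2,k_4), S(k_3,k_4)) all reduce to 0 modulo the current basis, so we have a Gröbner basis.
Inter-reduce: drop elements whose leading term is divisible by another's, tail-reduce, and make monic.
Reduced Gröbner basis: {pq - 1, pr - \tfrac{12}{5}p + \tfrac{2}{5}r - 3, qr - \tfrac{15}{2}q + \tfrac{5}{2}r - 6}.

The two bases agree; hence the ideals are identical.

Yes, the ideals are equal.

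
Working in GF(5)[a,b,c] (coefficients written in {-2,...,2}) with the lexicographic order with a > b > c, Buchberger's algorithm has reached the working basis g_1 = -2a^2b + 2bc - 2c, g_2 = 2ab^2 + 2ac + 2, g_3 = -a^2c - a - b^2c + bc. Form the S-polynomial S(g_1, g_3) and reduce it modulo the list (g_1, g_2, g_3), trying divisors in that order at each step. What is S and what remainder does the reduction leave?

lcm(LM(g_1), LM(g_3)) = a^2bc.
S = (lcm/LT(g_1))·g_1 − (lcm/LT(g_3))·g_3 = -ab - b^3c + b^2c - bc^2 + c^2.
Reduce S modulo (g_1, g_2, g_3) in that order:
  leading term ab: no divisor's leading term divides it; move -ab to the remainder.
  leading term b^3c: no divisor's leading term divides it; move -b^3c to the remainder.
  leading term b^2c: no divisor's leading term divides it; move b^2c to the remainder.
  leading term bc^2: no divisor's leading term divides it; move -bc^2 to the remainder.
  leading term c^2: no divisor's leading term divides it; move c^2 to the remainder.
The remainder -ab - b^3c + b^2c - bc^2 + c^2 is nonzero, so it would be added as the next basis element.

S(g_1, g_3) = -ab - b^3c + b^2c - bc^2 + c^2; remainder on division = -ab - b^3c + b^2c - bc^2 + c^2.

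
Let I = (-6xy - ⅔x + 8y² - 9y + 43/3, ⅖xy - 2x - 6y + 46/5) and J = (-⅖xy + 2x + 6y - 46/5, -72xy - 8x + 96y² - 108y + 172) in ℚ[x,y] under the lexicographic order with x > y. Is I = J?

Yes, the ideals are equal.

Equality of ideals is decidable: compute both reduced Gröbner bases (unique for the ordering) and check whether they agree.
Buchberger on the first generating set:
f_1 = -6xy - ⅔x + 8y² - 9y + 43/3, LT = xy.
f_2 = ⅖xy - 2x - 6y + 46/5, LT = xy.

S(f_1,f_2): lcm = xy. S = 46/9x - 4/3y² + 33/2y - 457/18.
  leading term x: no divisor's leading term divides it; move 46/9x to the remainder.
  leading term y²: no divisor's leading term divides it; move -4/3y² to the remainder.
  leading term y: no divisor's leading term divides it; move 33/2y to the remainder.
  leading term 1: no divisor's leading term divides it; move -457/18 to the remainder.
  remainder 46/9x - 4/3y² + 33/2y - 457/18 ≠ 0; add g_3 = 46/9x - 4/3y² + 33/2y - 457/18 to the basis.

S(f_1,g_3): lcm = xy. S = 1/9x + 6/23y³ - 1259/276y² + 595/92y - 43/18.
  leading term x: subtract (1/46)·g_3 from 1/9x + 6/23y³ - 1259/276y² + 595/92y - 43/18 → 6/23y³ - 417/92y² + 281/46y - 169/92
  leading term y³: no divisor's leading term divides it; move 6/23y³ to the remainder.
  leading term y²: no divisor's leading term divides it; move -417/92y² to the remainder.
  leading term y: no divisor's leading term divides it; move 281/46y to the remainder.
  leading term 1: no divisor's leading term divides it; move -169/92 to the remainder.
  remainder 6/23y³ - 417/92y² + 281/46y - 169/92 ≠ 0; add g_4 = 6/23y³ - 417/92y² + 281/46y - 169/92 to the basis.

The other S-polynomials (S(f_2,g_3), S(f_1,g_4), S(f_2,g_4), S(g_3,g_4)) all reduce to 0 modulo the current basis, so we have a Gröbner basis.
Inter-reduce: drop elements whose leading term is divisible by another's, tail-reduce, and make monic.
Reduced Gröbner basis: {x - 6/23y² + 297/92y - 457/92, y³ - 139/8y² + 281/12y - 169/24}.

Buchberger on the second generating set:
h_1 = -⅖xy + 2x + 6y - 46/5, LT = xy.
h_2 = -72xy - 8x + 96y² - 108y + 172, LT = xy.

S(h_1,h_2): lcm = xy. S = -46/9x + 4/3y² - 33/2y + 457/18.
  leading term x: no divisor's leading term divides it; move -46/9x to the remainder.
  leading term y²: no divisor's leading term divides it; move 4/3y² to the remainder.
  leading term y: no divisor's leading term divides it; move -33/2y to the remainder.
  leading term 1: no divisor's leading term divides it; move 457/18 to the remainder.
  remainder -46/9x + 4/3y² - 33/2y + 457/18 ≠ 0; add k_3 = -46/9x + 4/3y² - 33/2y + 457/18 to the basis.

S(h_1,k_3): lcm = xy. S = -5x + 6/23y³ - 297/92y² - 923/92y + 23.
  leading term x: subtract (45/46)·k_3 from -5x + 6/23y³ - 297/92y² - 923/92y + 23 → 6/23y³ - 417/92y² + 281/46y - 169/92
  leading term y³: no divisor's leading term divides it; move 6/23y³ to the remainder.
  leading term y²: no divisor's leading term divides it; move -417/92y² to the remainder.
  leading term y: no divisor's leading term divides it; move 281/46y to the remainder.
  leading term 1: no divisor's leading term divides it; move -169/92 to the remainder.
  remainder 6/23y³ - 417/92y² + 281/46y - 169/92 ≠ 0; add k_4 = 6/23y³ - 417/92y² + 281/46y - 169/92 to the basis.

The other S-polynomials (S(h_2,k_3), S(h_1,k_4), S(h_2,k_4), S(k_3,k_4)) all reduce to 0 modulo the current basis, so we have a Gröbner basis.
Inter-reduce: drop elements whose leading term is divisible by another's, tail-reduce, and make monic.
Reduced Gröbner basis: {x - 6/23y² + 297/92y - 457/92, y³ - 139/8y² + 281/12y - 169/24}.

These coincide, so the ideals are equal.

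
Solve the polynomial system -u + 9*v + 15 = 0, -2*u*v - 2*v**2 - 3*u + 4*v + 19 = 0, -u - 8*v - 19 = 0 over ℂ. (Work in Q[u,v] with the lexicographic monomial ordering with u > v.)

Compute a lex Gröbner basis by Buchberger's algorithm.
f_1 = -u + 9*v + 15, LT = u.
f_2 = -2*u*v - 3*u - 2*v**2 + 4*v + 19, LT = u*v.
f_3 = -u - 8*v - 19, LT = u.

S(f_1,f_2): lcm = u*v. S = -3/2*u - 10*v**2 - 13*v + 19/2.
  leading term u: subtract (3/2)·f_1 from -3/2*u - 10*v**2 - 13*v + 19/2 → -10*v**2 - 53/2*v - 13
  leading term v**2: no divisor's leading term divides it; move -10*v**2 to the remainder.
  leading term v: no divisor's leading term divides it; move -53/2*v to the remainder.
  leading term 1: no divisor's leading term divides it; move -13 to the remainder.
  remainder -10*v**2 - 53/2*v - 13 ≠ 0; add h_4 = -10*v**2 - 53/2*v - 13 to the basis.

S(f_1,f_3): lcm = u. S = -17*v - 34.
  leading term v: no divisor's leading term divides it; move -17*v to the remainder.
  leading term 1: no divisor's leading term divides it; move -34 to the remainder.
  remainder -17*v - 34 ≠ 0; add h_5 = -17*v - 34 to the basis.

S(f_2,f_3): lcm = u*v. S = 3/2*u - 7*v**2 - 21*v - 19/2.
  leading term u: subtract (-3/2)·f_1 from 3/2*u - 7*v**2 - 21*v - 19/2 → -7*v**2 - 15/2*v + 13
  leading term v**2: subtract (7/10)·h_4 from -7*v**2 - 15/2*v + 13 → 221/20*v + 221/10
  leading term v: subtract (-13/20)·h_5 from 221/20*v + 221/10 → 0
  remainder 0.

S(f_1,h_4): leading monomials are coprime, so the S-polynomial reduces to 0 (Buchberger's first criterion).
S(f_2,h_4): lcm = u*v**2. S = -23/20*u*v - 13/10*u + v**3 - 2*v**2 - 19/2*v.
  leading term u*v: subtract (23/20*v)·f_1 from -23/20*u*v - 13/10*u + v**3 - 2*v**2 - 19/2*v → -13/10*u + v**3 - 247/20*v**2 - 107/4*v
  leading term u: subtract (13/10)·f_1 from -13/10*u + v**3 - 247/20*v**2 - 107/4*v → v**3 - 247/20*v**2 - 769/20*v - 39/2
  leading term v**3: subtract (-1/10*v)·h_4 from v**3 - 247/20*v**2 - 769/20*v - 39/2 → -15*v**2 - 159/4*v - 39/2
  leading term v**2: subtract (3/2)·h_4 from -15*v**2 - 159/4*v - 39/2 → 0
  remainder 0.

S(f_3,h_4): leading monomials are coprime, so the S-polynomial reduces to 0 (Buchberger's first criterion).
S(f_1,h_5): leading monomials are coprime, so the S-polynomial reduces to 0 (Buchberger's first criterion).
S(f_2,h_5): lcm = u*v. S = -1/2*u + v**2 - 2*v - 19/2.
  leading term u: subtract (1/2)·f_1 from -1/2*u + v**2 - 2*v - 19/2 → v**2 - 13/2*v - 17
  leading term v**2: subtract (-1/10)·h_4 from v**2 - 13/2*v - 17 → -183/20*v - 183/10
  leading term v: subtract (183/340)·h_5 from -183/20*v - 183/10 → 0
  remainder 0.

S(f_3,h_5): leading monomials are coprime, so the S-polynomial reduces to 0 (Buchberger's first criterion).
S(h_4,h_5): lcm = v**2. S = 13/20*v + 13/10.
  leading term v: subtract (-13/340)·h_5 from 13/20*v + 13/10 → 0
  remainder 0.

Every S-polynomial of the final basis reduces to 0, so we have a Gröbner basis.
Inter-reduce: drop elements whose leading term is divisible by another's, tail-reduce, and make monic.
Reduced Gröbner basis: {u + 3, v + 2}.

The lex basis is triangular: the last element involves only v. Solving v + 2 = 0 gives v ∈ {-2}; substituting each value into the earlier elements determines the remaining variables.
  v = -2: the earlier basis element becomes u + 3 = 0, giving u = -3 — point (-3, -2).
Each listed point satisfies every original equation (direct substitution).

{(-3, -2)}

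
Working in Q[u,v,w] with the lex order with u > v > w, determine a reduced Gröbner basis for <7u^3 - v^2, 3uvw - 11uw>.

G = {u^3 - 1/7v^2, uvw - 11/3uw, v^3w - 11/3v^2w}

f_1 = 7u^3 - v^2, LT = u^3.
f_2 = 3uvw - 11uw, LT = uvw.

S(f_1,f_2): lcm = u^3vw. S = 11/3u^3w - 1/7v^3w.
  reduce S modulo (f_1, f_2):
  remainder -1/7v^3w + 11/21v^2w ≠ 0; add g_3 = -1/7v^3w + 11/21v^2w to the basis.

The other S-polynomials (S(f_1,g_3), S(f_2,g_3)) all reduce to 0 modulo the current basis, so we have a Gröbner basis.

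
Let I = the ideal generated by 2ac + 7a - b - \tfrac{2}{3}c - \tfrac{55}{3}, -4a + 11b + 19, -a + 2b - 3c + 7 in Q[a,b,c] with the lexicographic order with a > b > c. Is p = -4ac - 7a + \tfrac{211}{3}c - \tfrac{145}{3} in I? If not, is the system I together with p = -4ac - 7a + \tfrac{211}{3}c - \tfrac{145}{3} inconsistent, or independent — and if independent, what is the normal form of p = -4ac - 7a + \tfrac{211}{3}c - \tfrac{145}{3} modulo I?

First compute the reduced Gröbner basis of I by Buchberger's algorithm.
f_1 = 2ac + 7a - b - \tfrac{2}{3}c - \tfrac{55}{3}, LT = ac.
f_2 = -4a + 11b + 19, LT = a.
f_3 = -a + 2b - 3c + 7, LT = a.

S(f_1,f_2): lcm = ac. S = \tfrac{7}{2}a + \tfrac{11}{4}bc - \tfrac{1}{2}b + \tfrac{53}{12}c - \tfrac{55}{6}.
  leading term a: subtract (-\tfrac{7}{8})·f_2 from \tfrac{7}{2}a + \tfrac{11}{4}bc - \tfrac{1}{2}b + \tfrac{53}{12}c - \tfrac{55}{6} → \tfrac{11}{4}bc + \tfrac{73}{8}b + \tfrac{53}{12}c + \tfrac{179}{24}
  leading term bc: no divisor's leading term divides it; move \tfrac{11}{4}bc to the remainder.
  leading term b: no divisor's leading term divides it; move \tfrac{73}{8}b to the remainder.
  leading term c: no divisor's leading term divides it; move \tfrac{53}{12}c to the remainder.
  leading term 1: no divisor's leading term divides it; move \tfrac{179}{24} to the remainder.
  remainder \tfrac{11}{4}bc + \tfrac{73}{8}b + \tfrac{53}{12}c + \tfrac{179}{24} ≠ 0; add h_4 = \tfrac{11}{4}bc + \tfrac{73}{8}b + \tfrac{53}{12}c + \tfrac{179}{24} to the basis.

S(f_1,f_3): lcm = ac. S = \tfrac{7}{2}a + 2bc - \tfrac{1}{2}b - 3c^{2} + \tfrac{20}{3}c - \tfrac{55}{6}.
  leading term a: subtract (-\tfrac{7}{8})·f_2 from \tfrac{7}{2}a + 2bc - \tfrac{1}{2}b - 3c^{2} + \tfrac{20}{3}c - \tfrac{55}{6} → 2bc + \tfrac{73}{8}b - 3c^{2} + \tfrac{20}{3}c + \tfrac{179}{24}
  leading term bc: subtract (\tfrac{8}{11})·h_4 from 2bc + \tfrac{73}{8}b - 3c^{2} + \tfrac{20}{3}c + \tfrac{179}{24} → \tfrac{219}{88}b - 3c^{2} + \tfrac{38}{11}c + \tfrac{179}{88}
  leading term b: no divisor's leading term divides it; move \tfrac{219}{88}b to the remainder.
  leading term c^{2}: no divisor's leading term divides it; move -3c^{2} to the remainder.
  leading term c: no divisor's leading term divides it; move \tfrac{38}{11}c to the remainder.
  leading term 1: no divisor's leading term divides it; move \tfrac{179}{88} to the remainder.
  remainder \tfrac{219}{88}b - 3c^{2} + \tfrac{38}{11}c + \tfrac{179}{88} ≠ 0; add h_5 = \tfrac{219}{88}b - 3c^{2} + \tfrac{38}{11}c + \tfrac{179}{88} to the basis.

S(f_2,f_3): lcm = a. S = -\tfrac{3}{4}b - 3c + \tfrac{9}{4}.
  leading term b: subtract (-\tfrac{22}{73})·h_5 from -\tfrac{3}{4}b - 3c + \tfrac{9}{4} → -\tfrac{66}{73}c^{2} - \tfrac{143}{73}c + \tfrac{209}{73}
  leading term c^{2}: no divisor's leading term divides it; move -\tfrac{66}{73}c^{2} to the remainder.
  leading term c: no divisor's leading term divides it; move -\tfrac{143}{73}c to the remainder.
  leading term 1: no divisor's leading term divides it; move \tfrac{209}{73} to the remainder.
  remainder -\tfrac{66}{73}c^{2} - \tfrac{143}{73}c + \tfrac{209}{73} ≠ 0; add h_6 = -\tfrac{66}{73}c^{2} - \tfrac{143}{73}c + \tfrac{209}{73} to the basis.

The other S-polynomials (S(f_1,h_4), S(f_2,h_4), S(f_3,h_4), S(f_1,h_5), S(f_2,h_5), S(f_3,h_5), S(h_4,h_5), S(f_1,h_6), S(f_2,h_6), S(f_3,h_6), S(h_4,h_6), S(h_5,h_6)) all reduce to 0 modulo the current basis, so we have a Gröbner basis.
Inter-reduce: drop elements whose leading term is divisible by another's, tail-reduce, and make monic.
Reduced Gröbner basis: {a + 11c - 13, b + 4c - 3, c^{2} + \tfrac{13}{6}c - \tfrac{19}{6}}.
Label its elements g_1 = a + 11c - 13, g_2 = b + 4c - 3, g_3 = c^{2} + \tfrac{13}{6}c - \tfrac{19}{6}.

Reduce p = -4ac - 7a + \tfrac{211}{3}c - \tfrac{145}{3} modulo G:
  leading term ac: subtract (-4c)·g_1 from -4ac - 7a + \tfrac{211}{3}c - \tfrac{145}{3} → -7a + 44c^{2} + \tfrac{55}{3}c - \tfrac{145}{3}
  leading term a: subtract (-7)·g_1 from -7a + 44c^{2} + \tfrac{55}{3}c - \tfrac{145}{3} → 44c^{2} + \tfrac{286}{3}c - \tfrac{418}{3}
  leading term c^{2}: subtract (44)·g_3 from 44c^{2} + \tfrac{286}{3}c - \tfrac{418}{3} → 0
  normal form = 0.
Since the normal form is 0, p ∈ I.

-4ac - 7a + \tfrac{211}{3}c - \tfrac{145}{3} lies in I (it reduces to 0).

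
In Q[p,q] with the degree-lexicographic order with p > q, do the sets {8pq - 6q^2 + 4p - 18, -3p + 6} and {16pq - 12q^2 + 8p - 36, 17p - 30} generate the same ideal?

No, the ideals differ.

Equality of ideals is decidable: compute both reduced Gröbner bases (unique for the ordering) and check whether they agree.
Buchberger on the first generating set:
f_1 = 8pq - 6q^2 + 4p - 18, LT = pq.
f_2 = -3p + 6, LT = p.

S(f_1,f_2): lcm = pq. S = -3/4q^2 + 1/2p + 2q - 9/4.
  leading term q^2: no divisor's leading term divides it; move -3/4q^2 to the remainder.
  leading term p: subtract (-1/6)·f_2 from 1/2p + 2q - 9/4 → 2q - 5/4
  leading term q: no divisor's leading term divides it; move 2q to the remainder.
  leading term 1: no divisor's leading term divides it; move -5/4 to the remainder.
  remainder -3/4q^2 + 2q - 5/4 ≠ 0; add g_3 = -3/4q^2 + 2q - 5/4 to the basis.

The other S-polynomials (S(f_1,g_3), S(f_2,g_3)) all reduce to 0 modulo the current basis, so we have a Gröbner basis.
Inter-reduce: drop elements whose leading term is divisible by another's, tail-reduce, and make monic.
Reduced Gröbner basis: {q^2 - 8/3q + 5/3, p - 2}.

Buchberger on the second generating set:
h_1 = 16pq - 12q^2 + 8p - 36, LT = pq.
h_2 = 17p - 30, LT = p.

S(h_1,h_2): lcm = pq. S = -3/4q^2 + 1/2p + 30/17q - 9/4.
  leading term q^2: no divisor's leading term divides it; move -3/4q^2 to the remainder.
  leading term p: subtract (1/34)·h_2 from 1/2p + 30/17q - 9/4 → 30/17q - 93/68
  leading term q: no divisor's leading term divides it; move 30/17q to the remainder.
  leading term 1: no divisor's leading term divides it; move -93/68 to the remainder.
  remainder -3/4q^2 + 30/17q - 93/68 ≠ 0; add k_3 = -3/4q^2 + 30/17q - 93/68 to the basis.

The other S-polynomials (S(h_1,k_3), S(h_2,k_3)) all reduce to 0 modulo the current basis, so we have a Gröbner basis.
Inter-reduce: drop elements whose leading term is divisible by another's, tail-reduce, and make monic.
Reduced Gröbner basis: {q^2 - 40/17q + 31/17, p - 30/17}.

Since the reduced bases disagree, the two ideals are not the same.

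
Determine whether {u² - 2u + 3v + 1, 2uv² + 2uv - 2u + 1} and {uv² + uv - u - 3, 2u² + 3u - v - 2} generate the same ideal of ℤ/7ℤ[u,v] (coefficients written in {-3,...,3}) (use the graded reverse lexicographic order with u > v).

Two ideals are equal iff their reduced Gröbner bases coincide (the reduced basis is unique for a fixed ordering).
Buchberger on the first generating set:
f_1 = u² - 2u + 3v + 1, LT = u².
f_2 = 2uv² + 2uv - 2u + 1, LT = uv².

S(f_1,f_2): lcm = u²v². S = -u²v - 2uv² + 3v³ + u² + v² + 3u.
  leading term u²v: subtract (-v)·f_1 from -u²v - 2uv² + 3v³ + u² + v² + 3u → -2uv² + 3v³ + u² - 2uv - 3v² + 3u + v
  leading term uv²: subtract (-1)·f_2 from -2uv² + 3v³ + u² - 2uv - 3v² + 3u + v → 3v³ + u² - 3v² + u + v + 1
  leading term v³: no divisor's leading term divides it; move 3v³ to the remainder.
  leading term u²: subtract (1)·f_1 from u² - 3v² + u + v + 1 → -3v² + 3u - 2v
  leading term v²: no divisor's leading term divides it; move -3v² to the remainder.
  leading term u: no divisor's leading term divides it; move 3u to the remainder.
  leading term v: no divisor's leading term divides it; move -2v to the remainder.
  remainder 3v³ - 3v² + 3u - 2v ≠ 0; add g_3 = 3v³ - 3v² + 3u - 2v to the basis.

The other S-polynomials (S(f_1,g_3), S(f_2,g_3)) all reduce to 0 modulo the current basis, so we have a Gröbner basis.
Inter-reduce: drop elements whose leading term is divisible by another's, tail-reduce, and make monic.
Reduced Gröbner basis: {uv² + uv - u - 3, v³ - v² + u - 3v, u² - 2u + 3v + 1}.

Buchberger on the second generating set:
h_1 = uv² + uv - u - 3, LT = uv².
h_2 = 2u² + 3u - v - 2, LT = u².

S(h_1,h_2): lcm = u²v². S = u²v + 2uv² - 3v³ - u² + v² - 3u.
  leading term u²v: subtract (-3v)·h_2 from u²v + 2uv² - 3v³ - u² + v² - 3u → 2uv² - 3v³ - u² + 2uv - 2v² - 3u + v
  leading term uv²: subtract (2)·h_1 from 2uv² - 3v³ - u² + 2uv - 2v² - 3u + v → -3v³ - u² - 2v² - u + v - 1
  leading term v³: no divisor's leading term divides it; move -3v³ to the remainder.
  leading term u²: subtract (3)·h_2 from -u² - 2v² - u + v - 1 → -2v² - 3u - 3v - 2
  leading term v²: no divisor's leading term divides it; move -2v² to the remainder.
  leading term u: no divisor's leading term divides it; move -3u to the remainder.
  leading term v: no divisor's leading term divides it; move -3v to the remainder.
  leading term 1: no divisor's leading term divides it; move -2 to the remainder.
  remainder -3v³ - 2v² - 3u - 3v - 2 ≠ 0; add k_3 = -3v³ - 2v² - 3u - 3v - 2 to the basis.

The other S-polynomials (S(h_1,k_3), S(h_2,k_3)) all reduce to 0 modulo the current basis, so we have a Gröbner basis.
Inter-reduce: drop elements whose leading term is divisible by another's, tail-reduce, and make monic.
Reduced Gröbner basis: {uv² + uv - u - 3, v³ + 3v² + u + v + 3, u² - 2u + 3v - 1}.

These differ, so the ideals are not equal.

No, the ideals differ.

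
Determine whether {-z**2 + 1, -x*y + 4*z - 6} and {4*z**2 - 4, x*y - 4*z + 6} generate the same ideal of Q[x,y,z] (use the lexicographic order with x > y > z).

Yes, the ideals are equal.

Equality of ideals is decidable: compute both reduced Gröbner bases (unique for the ordering) and check whether they agree.
Buchberger on the first generating set:
f_1 = -z**2 + 1, LT = z**2.
f_2 = -x*y + 4*z - 6, LT = x*y.

The S-polynomials (S(f_1,f_2)) all reduce to 0 modulo the current basis, so we have a Gröbner basis.
Inter-reduce: drop elements whose leading term is divisible by another's, tail-reduce, and make monic.
Reduced Gröbner basis: {x*y - 4*z + 6, z**2 - 1}.

Buchberger on the second generating set:
h_1 = 4*z**2 - 4, LT = z**2.
h_2 = x*y - 4*z + 6, LT = x*y.

The S-polynomials (S(h_1,h_2)) all reduce to 0 modulo the current basis, so we have a Gröbner basis.
Inter-reduce: drop elements whose leading term is divisible by another's, tail-reduce, and make monic.
Reduced Gröbner basis: {x*y - 4*z + 6, z**2 - 1}.

Same reduced basis, so the two generating sets span the same ideal.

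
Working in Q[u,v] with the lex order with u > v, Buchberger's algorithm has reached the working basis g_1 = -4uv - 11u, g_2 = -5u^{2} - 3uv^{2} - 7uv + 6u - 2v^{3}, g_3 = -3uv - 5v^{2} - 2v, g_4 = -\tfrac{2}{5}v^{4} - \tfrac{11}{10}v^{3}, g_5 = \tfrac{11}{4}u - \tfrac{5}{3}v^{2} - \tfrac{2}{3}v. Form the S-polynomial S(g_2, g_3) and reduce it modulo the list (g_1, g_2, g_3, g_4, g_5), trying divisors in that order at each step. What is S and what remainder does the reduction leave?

lcm(LM(g_2), LM(g_3)) = u^{2}v.
S = (lcm/LT(g_2))·g_2 − (lcm/LT(g_3))·g_3 = \tfrac{3}{5}uv^{3} - \tfrac{4}{15}uv^{2} - \tfrac{28}{15}uv + \tfrac{2}{5}v^{4}.
Reduce S modulo (g_1, g_2, g_3, g_4, g_5) in that order:
  leading term uv^{3}: subtract (-\tfrac{3}{20}v^{2})·g_1 from \tfrac{3}{5}uv^{3} - \tfrac{4}{15}uv^{2} - \tfrac{28}{15}uv + \tfrac{2}{5}v^{4} → -\tfrac{23}{12}uv^{2} - \tfrac{28}{15}uv + \tfrac{2}{5}v^{4}
  leading term uv^{2}: subtract (\tfrac{23}{48}v)·g_1 from -\tfrac{23}{12}uv^{2} - \tfrac{28}{15}uv + \tfrac{2}{5}v^{4} → \tfrac{817}{240}uv + \tfrac{2}{5}v^{4}
  leading term uv: subtract (-\tfrac{817}{960})·g_1 from \tfrac{817}{240}uv + \tfrac{2}{5}v^{4} → -\tfrac{8987}{960}u + \tfrac{2}{5}v^{4}
  leading term u: subtract (-\tfrac{817}{240})·g_5 from -\tfrac{8987}{960}u + \tfrac{2}{5}v^{4} → \tfrac{2}{5}v^{4} - \tfrac{817}{144}v^{2} - \tfrac{817}{360}v
  leading term v^{4}: subtract (-1)·g_4 from \tfrac{2}{5}v^{4} - \tfrac{817}{144}v^{2} - \tfrac{817}{360}v → -\tfrac{11}{10}v^{3} - \tfrac{817}{144}v^{2} - \tfrac{817}{360}v
  leading term v^{3}: no divisor's leading term divides it; move -\tfrac{11}{10}v^{3} to the remainder.
  leading term v^{2}: no divisor's leading term divides it; move -\tfrac{817}{144}v^{2} to the remainder.
  leading term v: no divisor's leading term divides it; move -\tfrac{817}{360}v to the remainder.
The remainder -\tfrac{11}{10}v^{3} - \tfrac{817}{144}v^{2} - \tfrac{817}{360}v is nonzero, so it would be added as the next basis element.
An S-polynomial is built so that the two leading terms cancel; whether anything survives reduction is exactly the Gröbner-basis criterion.

S(g_2, g_3) = \tfrac{3}{5}uv^{3} - \tfrac{4}{15}uv^{2} - \tfrac{28}{15}uv + \tfrac{2}{5}v^{4}; remainder on division = -\tfrac{11}{10}v^{3} - \tfrac{817}{144}v^{2} - \tfrac{817}{360}v.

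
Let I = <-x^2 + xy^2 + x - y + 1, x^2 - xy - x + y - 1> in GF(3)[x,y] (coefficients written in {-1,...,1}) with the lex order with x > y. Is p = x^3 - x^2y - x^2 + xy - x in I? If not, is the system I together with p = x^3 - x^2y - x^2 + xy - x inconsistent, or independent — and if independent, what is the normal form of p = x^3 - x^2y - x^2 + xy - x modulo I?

x^3 - x^2y - x^2 + xy - x lies in I (it reduces to 0).

First compute the reduced Gröbner basis of I by Buchberger's algorithm.
f_1 = -x^2 + xy^2 + x - y + 1, LT = x^2.
f_2 = x^2 - xy - x + y - 1, LT = x^2.

S(f_1,f_2): lcm = x^2. S = -xy^2 + xy.
  leading term xy^2: no divisor's leading term divides it; move -xy^2 to the remainder.
  leading term xy: no divisor's leading term divides it; move xy to the remainder.
  remainder -xy^2 + xy ≠ 0; add h_3 = -xy^2 + xy to the basis.

S(f_1,h_3): lcm = x^2y^2. S = x^2y - xy^4 - xy^2 + y^3 - y^2.
  leading term x^2y: subtract (-y)·f_1 from x^2y - xy^4 - xy^2 + y^3 - y^2 → -xy^4 + xy^3 - xy^2 + xy + y^3 + y^2 + y
  leading term xy^4: subtract (y^2)·h_3 from -xy^4 + xy^3 - xy^2 + xy + y^3 + y^2 + y → -xy^2 + xy + y^3 + y^2 + y
  leading term xy^2: subtract (1)·h_3 from -xy^2 + xy + y^3 + y^2 + y → y^3 + y^2 + y
  leading term y^3: no divisor's leading term divides it; move y^3 to the remainder.
  leading term y^2: no divisor's leading term divides it; move y^2 to the remainder.
  leading term y: no divisor's leading term divides it; move y to the remainder.
  remainder y^3 + y^2 + y ≠ 0; add h_4 = y^3 + y^2 + y to the basis.

The other S-polynomials (S(f_2,h_3), S(f_1,h_4), S(f_2,h_4), S(h_3,h_4)) all reduce to 0 modulo the current basis, so we have a Gröbner basis.
Inter-reduce: drop elements whose leading term is divisible by another's, tail-reduce, and make monic.
Reduced Gröbner basis: {x^2 - xy - x + y - 1, xy^2 - xy, y^3 + y^2 + y}.
Label its elements g_1 = x^2 - xy - x + y - 1, g_2 = xy^2 - xy, g_3 = y^3 + y^2 + y.

Reduce p = x^3 - x^2y - x^2 + xy - x modulo G:
  leading term x^3: subtract (x)·g_1 from x^3 - x^2y - x^2 + xy - x → 0
  normal form = 0.
Since the normal form is 0, p ∈ I.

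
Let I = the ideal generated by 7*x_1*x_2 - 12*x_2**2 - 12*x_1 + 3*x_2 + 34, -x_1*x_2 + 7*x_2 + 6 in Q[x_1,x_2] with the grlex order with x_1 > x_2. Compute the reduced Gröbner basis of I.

G = {x_1**2 - 40/3*x_1 + 6*x_2 + 55/3, x_1*x_2 - 7*x_2 - 6, x_2**2 + x_1 - 13/3*x_2 - 19/3}

f_1 = 7*x_1*x_2 - 12*x_2**2 - 12*x_1 + 3*x_2 + 34, LT = x_1*x_2.
f_2 = -x_1*x_2 + 7*x_2 + 6, LT = x_1*x_2.

S(f_1,f_2): lcm = x_1*x_2. S = -12/7*x_2**2 - 12/7*x_1 + 52/7*x_2 + 76/7.
  reduce S modulo (f_1, f_2):
  remainder -12/7*x_2**2 - 12/7*x_1 + 52/7*x_2 + 76/7 ≠ 0; add g_3 = -12/7*x_2**2 - 12/7*x_1 + 52/7*x_2 + 76/7 to the basis.

S(f_1,g_3): lcm = x_1*x_2**2. S = -12/7*x_2**3 - x_1**2 + 55/21*x_1*x_2 + 3/7*x_2**2 + 19/3*x_1 + 34/7*x_2.
  reduce S modulo (f_1, f_2, g_3):
  remainder -x_1**2 + 40/3*x_1 - 6*x_2 - 55/3 ≠ 0; add g_4 = -x_1**2 + 40/3*x_1 - 6*x_2 - 55/3 to the basis.

The other S-polynomials (S(f_2,g_3), S(f_1,g_4), S(f_2,g_4), S(g_3,g_4)) all reduce to 0 modulo the current basis, so we have a Gröbner basis.
Inter-reduce: drop elements whose leading term is divisible by another's, tail-reduce, and make monic.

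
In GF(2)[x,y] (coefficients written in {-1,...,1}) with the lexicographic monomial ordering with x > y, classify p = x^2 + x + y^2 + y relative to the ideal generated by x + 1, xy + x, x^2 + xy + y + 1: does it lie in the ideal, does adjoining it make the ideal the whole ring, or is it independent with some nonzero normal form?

x^2 + x + y^2 + y lies in I (it reduces to 0).

First compute the reduced Gröbner basis of I by Buchberger's algorithm.
f_1 = x + 1, LT = x.
f_2 = xy + x, LT = xy.
f_3 = x^2 + xy + y + 1, LT = x^2.

S(f_1,f_2): lcm = xy. S = x + y.
  leading term x: subtract (1)·f_1 from x + y → y + 1
  leading term y: no divisor's leading term divides it; move y to the remainder.
  leading term 1: no divisor's leading term divides it; move 1 to the remainder.
  remainder y + 1 ≠ 0; add h_4 = y + 1 to the basis.

The other S-polynomials (S(f_1,f_3), S(f_2,f_3), S(f_1,h_4), S(f_2,h_4), S(f_3,h_4)) all reduce to 0 modulo the current basis, so we have a Gröbner basis.
Inter-reduce: drop elements whose leading term is divisible by another's, tail-reduce, and make monic.
Reduced Gröbner basis: {x + 1, y + 1}.
Label its elements g_1 = x + 1, g_2 = y + 1.

Reduce p = x^2 + x + y^2 + y modulo G:
  leading term x^2: subtract (x)·g_1 from x^2 + x + y^2 + y → y^2 + y
  leading term y^2: subtract (y)·g_2 from y^2 + y → 0
  normal form = 0.
Since the normal form is 0, p ∈ I.

Ideal membership is decidable via reduction modulo a Gröbner basis.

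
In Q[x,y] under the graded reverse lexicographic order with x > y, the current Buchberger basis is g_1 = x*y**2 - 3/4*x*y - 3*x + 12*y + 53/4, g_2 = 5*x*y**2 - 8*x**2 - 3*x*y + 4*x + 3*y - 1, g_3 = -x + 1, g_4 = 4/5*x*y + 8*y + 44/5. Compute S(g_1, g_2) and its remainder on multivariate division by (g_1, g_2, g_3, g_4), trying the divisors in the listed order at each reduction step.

S(g_1, g_2) = 8/5*x**2 - 3/20*x*y - 19/5*x + 57/5*y + 269/20; remainder on division = 45/4*y + 45/4.

lcm(LM(g_1), LM(g_2)) = x*y**2.
S = (lcm/LT(g_1))·g_1 − (lcm/LT(g_2))·g_2 = 8/5*x**2 - 3/20*x*y - 19/5*x + 57/5*y + 269/20.
Reduce S modulo (g_1, g_2, g_3, g_4) in that order:
  leading term x**2: subtract (-8/5*x)·g_3 from 8/5*x**2 - 3/20*x*y - 19/5*x + 57/5*y + 269/20 → -3/20*x*y - 11/5*x + 57/5*y + 269/20
  leading term x*y: subtract (3/20*y)·g_3 from -3/20*x*y - 11/5*x + 57/5*y + 269/20 → -11/5*x + 45/4*y + 269/20
  leading term x: subtract (11/5)·g_3 from -11/5*x + 45/4*y + 269/20 → 45/4*y + 45/4
  leading term y: no divisor's leading term divides it; move 45/4*y to the remainder.
  leading term 1: no divisor's leading term divides it; move 45/4 to the remainder.
The remainder 45/4*y + 45/4 is nonzero, so it would be added as the next basis element.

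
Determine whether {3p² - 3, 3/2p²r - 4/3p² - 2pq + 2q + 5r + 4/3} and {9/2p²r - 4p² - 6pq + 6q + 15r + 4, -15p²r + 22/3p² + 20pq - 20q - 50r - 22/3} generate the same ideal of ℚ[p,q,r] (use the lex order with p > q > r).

For a fixed monomial order, each ideal has a unique reduced Gröbner basis; comparing bases decides equality.
Buchberger on the first generating set:
f_1 = 3p² - 3, LT = p².
f_2 = 3/2p²r - 4/3p² - 2pq + 2q + 5r + 4/3, LT = p²r.

S(f_1,f_2): lcm = p²r. S = 8/9p² + 4/3pq - 4/3q - 13/3r - 8/9.
  reduce S modulo (f_1, f_2):
  remainder 4/3pq - 4/3q - 13/3r ≠ 0; add g_3 = 4/3pq - 4/3q - 13/3r to the basis.

S(f_1,g_3): lcm = p²q. S = pq + 13/4pr - q.
  reduce S modulo (f_1, f_2, g_3):
  remainder 13/4pr + 13/4r ≠ 0; add g_4 = 13/4pr + 13/4r to the basis.

S(g_3,g_4): lcm = pqr. S = -2qr - 13/4r².
  reduce S modulo (f_1, f_2, g_3, g_4):
  remainder -2qr - 13/4r² ≠ 0; add g_5 = -2qr - 13/4r² to the basis.

The other S-polynomials (S(f_2,g_3), S(f_1,g_4), S(f_2,g_4), S(f_1,g_5), S(f_2,g_5), S(g_3,g_5), S(g_4,g_5)) all reduce to 0 modulo the current basis, so we have a Gröbner basis.
Inter-reduce: drop elements whose leading term is divisible by another's, tail-reduce, and make monic.
Reduced Gröbner basis: {p² - 1, pq - q - 13/4r, pr + r, qr + 13/8r²}.

Buchberger on the second generating set:
h_1 = 9/2p²r - 4p² - 6pq + 6q + 15r + 4, LT = p²r.
h_2 = -15p²r + 22/3p² + 20pq - 20q - 50r - 22/3, LT = p²r.

S(h_1,h_2): lcm = p²r. S = -⅖p² + ⅖.
  reduce S modulo (h_1, h_2):
  remainder -⅖p² + ⅖ ≠ 0; add k_3 = -⅖p² + ⅖ to the basis.

S(h_1,k_3): lcm = p²r. S = -8/9p² - 4/3pq + 4/3q + 13/3r + 8/9.
  reduce S modulo (h_1, h_2, k_3):
  remainder -4/3pq + 4/3q + 13/3r ≠ 0; add k_4 = -4/3pq + 4/3q + 13/3r to the basis.

S(h_1,k_4): lcm = p²qr. S = -8/9p²q - 4/3pq² + pqr + 13/4pr² + 4/3q² + 10/3qr + 8/9q.
  reduce S modulo (h_1, h_2, k_3, k_4):
  remainder 13/4pr² + 13/4r² ≠ 0; add k_5 = 13/4pr² + 13/4r² to the basis.

S(k_3,k_4): lcm = p²q. S = pq + 13/4pr - q.
  reduce S modulo (h_1, h_2, k_3, k_4, k_5):
  remainder 13/4pr + 13/4r ≠ 0; add k_6 = 13/4pr + 13/4r to the basis.

S(k_4,k_5): lcm = pqr². S = -2qr² - 13/4r³.
  reduce S modulo (h_1, h_2, k_3, k_4, k_5, k_6):
  remainder -2qr² - 13/4r³ ≠ 0; add k_7 = -2qr² - 13/4r³ to the basis.

S(k_4,k_6): lcm = pqr. S = -2qr - 13/4r².
  reduce S modulo (h_1, h_2, k_3, k_4, k_5, k_6, k_7):
  remainder -2qr - 13/4r² ≠ 0; add k_8 = -2qr - 13/4r² to the basis.

The other S-polynomials (S(h_2,k_3), S(h_2,k_4), S(h_1,k_5), S(h_2,k_5), S(k_3,k_5), S(h_1,k_6), S(h_2,k_6), S(k_3,k_6), S(k_5,k_6), S(h_1,k_7), S(h_2,k_7), S(k_3,k_7), S(k_4,k_7), S(k_5,k_7), S(k_6,k_7), S(h_1,k_8), S(h_2,k_8), S(k_3,k_8), S(k_4,k_8), S(k_5,k_8), S(k_6,k_8), S(k_7,k_8)) all reduce to 0 modulo the current basis, so we have a Gröbner basis.
Inter-reduce: drop elements whose leading term is divisible by another's, tail-reduce, and make monic.
Reduced Gröbner basis: {p² - 1, pq - q - 13/4r, pr + r, qr + 13/8r²}.

The two bases agree; hence the ideals are identical.

Yes, the ideals are equal.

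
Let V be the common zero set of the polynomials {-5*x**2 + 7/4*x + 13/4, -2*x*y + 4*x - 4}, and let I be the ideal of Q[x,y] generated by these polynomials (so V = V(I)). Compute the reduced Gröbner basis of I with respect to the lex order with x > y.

G = {x + 13/40*y - 1, y**2 - 66/13*y}

f_1 = -5*x**2 + 7/4*x + 13/4, LT = x**2.
f_2 = -2*x*y + 4*x - 4, LT = x*y.

S(f_1,f_2): lcm = x**2*y. S = 2*x**2 - 7/20*x*y - 2*x - 13/20*y.
  leading term x**2: subtract (-2/5)·f_1 from 2*x**2 - 7/20*x*y - 2*x - 13/20*y → -7/20*x*y - 13/10*x - 13/20*y + 13/10
  leading term x*y: subtract (7/40)·f_2 from -7/20*x*y - 13/10*x - 13/20*y + 13/10 → -2*x - 13/20*y + 2
  leading term x: no divisor's leading term divides it; move -2*x to the remainder.
  leading term y: no divisor's leading term divides it; move -13/20*y to the remainder.
  leading term 1: no divisor's leading term divides it; move 2 to the remainder.
  remainder -2*x - 13/20*y + 2 ≠ 0; add g_3 = -2*x - 13/20*y + 2 to the basis.

S(f_1,g_3): lcm = x**2. S = -13/40*x*y + 13/20*x - 13/20.
  leading term x*y: subtract (13/80)·f_2 from -13/40*x*y + 13/20*x - 13/20 → 0
  remainder 0.

S(f_2,g_3): lcm = x*y. S = -2*x - 13/40*y**2 + y + 2.
  leading term x: subtract (1)·g_3 from -2*x - 13/40*y**2 + y + 2 → -13/40*y**2 + 33/20*y
  leading term y**2: no divisor's leading term divides it; move -13/40*y**2 to the remainder.
  leading term y: no divisor's leading term divides it; move 33/20*y to the remainder.
  remainder -13/40*y**2 + 33/20*y ≠ 0; add g_4 = -13/40*y**2 + 33/20*y to the basis.

S(f_1,g_4): leading monomials are coprime, so the S-polynomial reduces to 0 (Buchberger's first criterion).
S(f_2,g_4): lcm = x*y**2. S = 40/13*x*y + 2*y.
  leading term x*y: subtract (-20/13)·f_2 from 40/13*x*y + 2*y → 80/13*x + 2*y - 80/13
  leading term x: subtract (-40/13)·g_3 from 80/13*x + 2*y - 80/13 → 0
  remainder 0.

S(g_3,g_4): leading monomials are coprime, so the S-polynomial reduces to 0 (Buchberger's first criterion).
Every S-polynomial of the final basis reduces to 0, so we have a Gröbner basis.
Inter-reduce: drop elements whose leading term is divisible by another's, tail-reduce, and make monic.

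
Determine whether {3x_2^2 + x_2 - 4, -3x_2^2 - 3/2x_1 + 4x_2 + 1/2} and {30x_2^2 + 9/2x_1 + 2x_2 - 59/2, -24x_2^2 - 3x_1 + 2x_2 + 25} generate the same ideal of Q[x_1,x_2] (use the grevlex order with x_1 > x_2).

No, the ideals differ.

For a fixed monomial order, each ideal has a unique reduced Gröbner basis; comparing bases decides equality.
Buchberger on the first generating set:
f_1 = 3x_2^2 + x_2 - 4, LT = x_2^2.
f_2 = -3x_2^2 - 3/2x_1 + 4x_2 + 1/2, LT = x_2^2.

S(f_1,f_2): lcm = x_2^2. S = -1/2x_1 + 5/3x_2 - 7/6.
  reduce S modulo (f_1, f_2):
  remainder -1/2x_1 + 5/3x_2 - 7/6 ≠ 0; add g_3 = -1/2x_1 + 5/3x_2 - 7/6 to the basis.

The other S-polynomials (S(f_1,g_3), S(f_2,g_3)) all reduce to 0 modulo the current basis, so we have a Gröbner basis.
Inter-reduce: drop elements whose leading term is divisible by another's, tail-reduce, and make monic.
Reduced Gröbner basis: {x_2^2 + 1/3x_2 - 4/3, x_1 - 10/3x_2 + 7/3}.

Buchberger on the second generating set:
h_1 = 30x_2^2 + 9/2x_1 + 2x_2 - 59/2, LT = x_2^2.
h_2 = -24x_2^2 - 3x_1 + 2x_2 + 25, LT = x_2^2.

S(h_1,h_2): lcm = x_2^2. S = 1/40x_1 + 3/20x_2 + 7/120.
  reduce S modulo (h_1, h_2):
  remainder 1/40x_1 + 3/20x_2 + 7/120 ≠ 0; add k_3 = 1/40x_1 + 3/20x_2 + 7/120 to the basis.

The other S-polynomials (S(h_1,k_3), S(h_2,k_3)) all reduce to 0 modulo the current basis, so we have a Gröbner basis.
Inter-reduce: drop elements whose leading term is divisible by another's, tail-reduce, and make monic.
Reduced Gröbner basis: {x_2^2 - 5/6x_2 - 4/3, x_1 + 6x_2 + 7/3}.

The bases are distinct; the ideals are different.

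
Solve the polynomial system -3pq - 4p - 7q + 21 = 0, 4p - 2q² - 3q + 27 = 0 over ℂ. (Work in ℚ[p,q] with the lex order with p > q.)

{(0, 3), (-415/72 + 13*sqrt(311)*I/72, -35/12 - sqrt(311)*I/12), (-415/72 - 13*sqrt(311)*I/72, -35/12 + sqrt(311)*I/12)}

Compute a lex Gröbner basis by Buchberger's algorithm.
f_1 = -3pq - 4p - 7q + 21, LT = pq.
f_2 = 4p - 2q² - 3q + 27, LT = p.

S(f_1,f_2): lcm = pq. S = 4/3p + ½q³ + ¾q² - 53/12q - 7.
  leading term p: subtract (⅓)·f_2 from 4/3p + ½q³ + ¾q² - 53/12q - 7 → ½q³ + 17/12q² - 41/12q - 16
  leading term q³: no divisor's leading term divides it; move ½q³ to the remainder.
  leading term q²: no divisor's leading term divides it; move 17/12q² to the remainder.
  leading term q: no divisor's leading term divides it; move -41/12q to the remainder.
  leading term 1: no divisor's leading term divides it; move -16 to the remainder.
  remainder ½q³ + 17/12q² - 41/12q - 16 ≠ 0; add h_3 = ½q³ + 17/12q² - 41/12q - 16 to the basis.

The other S-polynomials (S(f_1,h_3), S(f_2,h_3)) all reduce to 0 modulo the current basis, so we have a Gröbner basis.
Inter-reduce: drop elements whose leading term is divisible by another's, tail-reduce, and make monic.
Reduced Gröbner basis: {p - ½q² - ¾q + 27/4, q³ + 17/6q² - 41/6q - 32}.

Elimination: the polynomial q³ + 17/6q² - 41/6q - 32 lies in the elimination ideal for q, so q ∈ {3, -35/12 - sqrt(311)*I/12, -35/12 + sqrt(311)*I/12}. For each such q, the remaining basis elements (now univariate) give the rest of the solution.
  q = 3: the earlier basis element becomes p = 0, giving p = 0 — point (0, 3).
  q = -35/12 - sqrt(311)*I/12: the earlier basis element becomes p + 415/72 - 13*sqrt(311)*I/72 = 0, giving p = -415/72 + 13*sqrt(311)*I/72 — point (-415/72 + 13*sqrt(311)*I/72, -35/12 - sqrt(311)*I/12).
  q = -35/12 + sqrt(311)*I/12: the earlier basis element becomes p + 415/72 + 13*sqrt(311)*I/72 = 0, giving p = -415/72 - 13*sqrt(311)*I/72 — point (-415/72 - 13*sqrt(311)*I/72, -35/12 + sqrt(311)*I/12).
Each listed point satisfies every original equation (direct substitution).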